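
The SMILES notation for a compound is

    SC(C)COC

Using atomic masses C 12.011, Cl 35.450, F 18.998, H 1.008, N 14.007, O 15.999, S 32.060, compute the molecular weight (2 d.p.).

106.18 g/mol

First, the molecular formula is C4H10OS (counting implicit H from valence).
  C: 4 × 12.011 = 48.044
  H: 10 × 1.008 = 10.080
  O: 1 × 15.999 = 15.999
  S: 1 × 32.060 = 32.060
Sum: 4×12.011 + 10×1.008 + 1×15.999 + 1×32.060 = 106.183 → 106.18 g/mol.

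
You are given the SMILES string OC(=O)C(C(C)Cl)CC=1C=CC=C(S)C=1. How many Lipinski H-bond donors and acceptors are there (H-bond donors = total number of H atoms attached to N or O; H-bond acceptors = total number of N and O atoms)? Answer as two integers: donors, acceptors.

Donors: find every N or O and count the H atoms it carries.
  atom 1 (O): bond orders sum to 1 → 1 H
  atom 3 (O): bond orders sum to 2 → 0 H
Lipinski HBD = 1.
Acceptors: N atoms = 0, O atoms = 2 → HBA = 2.

1, 2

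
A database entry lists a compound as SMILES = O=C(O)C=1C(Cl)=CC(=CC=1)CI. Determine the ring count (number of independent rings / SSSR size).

1

In SMILES, each pair of matching ring-closure digits denotes one ring-closing bond; the number of such bonds equals the number of independent rings.
Ring-closure bonds here: 1.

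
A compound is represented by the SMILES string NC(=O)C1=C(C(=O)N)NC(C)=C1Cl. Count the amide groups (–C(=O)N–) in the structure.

The amide motif appears at heavy-atom positions 2, 6 in the SMILES.
Amide count: 2.

2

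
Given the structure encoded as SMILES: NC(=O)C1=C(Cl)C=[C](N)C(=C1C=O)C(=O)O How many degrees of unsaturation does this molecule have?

Degree of unsaturation = (number of rings) + (number of π bonds).
Ring closures in the SMILES: 1.
π bonds: 6 double bonds (each 1 DoU) → 6 DoU from unsaturation.
Total DoU = 1 + 6 = 7.

7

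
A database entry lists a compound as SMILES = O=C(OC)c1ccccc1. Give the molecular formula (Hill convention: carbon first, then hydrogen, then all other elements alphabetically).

C8H8O2

Walk through each heavy atom and fill implicit hydrogens from standard valence (C 4, N 3, O 2, S 2, halogen 1); for lowercase aromatic atoms, an aromatic c carries 1 H when it has two neighbours and 0 H with three, and aromatic n carries 0 H:
  atom 1: O, bond orders sum to 2 (valence 2) → 0 H
  atom 2: C, bond orders sum to 4 (valence 4) → 0 H
  atom 3: O, bond orders sum to 2 (valence 2) → 0 H
  atom 4: C, bond orders sum to 1 (valence 4) → 3 H
  atom 5: aromatic c, 3 neighbours → 0 H
  atom 6: aromatic c, 2 neighbours → 1 H
  atom 7: aromatic c, 2 neighbours → 1 H
  atom 8: aromatic c, 2 neighbours → 1 H
  atom 9: aromatic c, 2 neighbours → 1 H
  atom 10: aromatic c, 2 neighbours → 1 H
Totals → C:8, H:8, O:2.
In Hill order: C8H8O2.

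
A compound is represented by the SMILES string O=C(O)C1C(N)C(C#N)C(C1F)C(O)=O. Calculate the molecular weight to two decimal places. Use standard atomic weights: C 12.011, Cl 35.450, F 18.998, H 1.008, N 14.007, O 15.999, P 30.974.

First, the molecular formula is C8H9FN2O4 (counting implicit H from valence).
  C: 8 × 12.011 = 96.088
  F: 1 × 18.998 = 18.998
  H: 9 × 1.008 = 9.072
  N: 2 × 14.007 = 28.014
  O: 4 × 15.999 = 63.996
Sum: 8×12.011 + 1×18.998 + 9×1.008 + 2×14.007 + 4×15.999 = 216.168 → 216.17 g/mol.

216.17 g/mol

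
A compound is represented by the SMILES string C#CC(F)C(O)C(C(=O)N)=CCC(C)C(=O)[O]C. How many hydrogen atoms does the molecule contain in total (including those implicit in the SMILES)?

Walk through each heavy atom and fill implicit hydrogens from standard valence (C 4, N 3, O 2, S 2, halogen 1):
  atom 1: C, bond orders sum to 3 (valence 4) → 1 H
  atom 2: C, bond orders sum to 4 (valence 4) → 0 H
  atom 3: C, bond orders sum to 3 (valence 4) → 1 H
  atom 4: F (halogen, monovalent) → 0 H
  atom 5: C, bond orders sum to 3 (valence 4) → 1 H
  atom 6: O, bond orders sum to 1 (valence 2) → 1 H
  atom 7: C, bond orders sum to 4 (valence 4) → 0 H
  atom 8: C, bond orders sum to 4 (valence 4) → 0 H
  atom 9: O, bond orders sum to 2 (valence 2) → 0 H
  atom 10: N, bond orders sum to 1 (valence 3) → 2 H
  atom 11: C, bond orders sum to 3 (valence 4) → 1 H
  atom 12: C, bond orders sum to 2 (valence 4) → 2 H
  atom 13: C, bond orders sum to 3 (valence 4) → 1 H
  atom 14: C, bond orders sum to 1 (valence 4) → 3 H
  atom 15: C, bond orders sum to 4 (valence 4) → 0 H
  atom 16: O, bond orders sum to 2 (valence 2) → 0 H
  atom 17: O with explicit H count 0
  atom 18: C, bond orders sum to 1 (valence 4) → 3 H
Total hydrogens: 16.

16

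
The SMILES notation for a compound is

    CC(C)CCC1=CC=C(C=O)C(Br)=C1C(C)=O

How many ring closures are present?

In SMILES, each pair of matching ring-closure digits denotes one ring-closing bond; the number of such bonds equals the number of independent rings.
Ring-closure bonds here: 1.

1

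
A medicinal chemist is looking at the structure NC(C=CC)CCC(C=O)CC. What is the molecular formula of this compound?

Walk through each heavy atom and fill implicit hydrogens from standard valence (C 4, N 3, O 2, S 2, halogen 1):
  atom 1: N, bond orders sum to 1 (valence 3) → 2 H
  atom 2: C, bond orders sum to 3 (valence 4) → 1 H
  atom 3: C, bond orders sum to 3 (valence 4) → 1 H
  atom 4: C, bond orders sum to 3 (valence 4) → 1 H
  atom 5: C, bond orders sum to 1 (valence 4) → 3 H
  atom 6: C, bond orders sum to 2 (valence 4) → 2 H
  atom 7: C, bond orders sum to 2 (valence 4) → 2 H
  atom 8: C, bond orders sum to 3 (valence 4) → 1 H
  atom 9: C, bond orders sum to 3 (valence 4) → 1 H
  atom 10: O, bond orders sum to 2 (valence 2) → 0 H
  atom 11: C, bond orders sum to 2 (valence 4) → 2 H
  atom 12: C, bond orders sum to 1 (valence 4) → 3 H
Totals → C:10, H:19, N:1, O:1.
In Hill order: C10H19NO.

C10H19NO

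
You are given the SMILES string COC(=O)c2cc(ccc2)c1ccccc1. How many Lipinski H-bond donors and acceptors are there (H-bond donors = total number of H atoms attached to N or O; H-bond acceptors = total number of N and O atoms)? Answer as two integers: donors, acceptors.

Donors: find every N or O and count the H atoms it carries.
  atom 2 (O): bond orders sum to 2 → 0 H
  atom 4 (O): bond orders sum to 2 → 0 H
Lipinski HBD = 0.
Acceptors: N atoms = 0, O atoms = 2 → HBA = 2.

0, 2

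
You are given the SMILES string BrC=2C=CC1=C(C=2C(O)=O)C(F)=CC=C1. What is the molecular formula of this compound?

C11H6BrFO2

Walk through each heavy atom and fill implicit hydrogens from standard valence (C 4, N 3, O 2, S 2, halogen 1):
  atom 1: Br (halogen, monovalent) → 0 H
  atom 2: C, bond orders sum to 4 (valence 4) → 0 H
  atom 3: C, bond orders sum to 3 (valence 4) → 1 H
  atom 4: C, bond orders sum to 3 (valence 4) → 1 H
  atom 5: C, bond orders sum to 4 (valence 4) → 0 H
  atom 6: C, bond orders sum to 4 (valence 4) → 0 H
  atom 7: C, bond orders sum to 4 (valence 4) → 0 H
  atom 8: C, bond orders sum to 4 (valence 4) → 0 H
  atom 9: O, bond orders sum to 1 (valence 2) → 1 H
  atom 10: O, bond orders sum to 2 (valence 2) → 0 H
  atom 11: C, bond orders sum to 4 (valence 4) → 0 H
  atom 12: F (halogen, monovalent) → 0 H
  atom 13: C, bond orders sum to 3 (valence 4) → 1 H
  atom 14: C, bond orders sum to 3 (valence 4) → 1 H
  atom 15: C, bond orders sum to 3 (valence 4) → 1 H
Totals → C:11, H:6, Br:1, F:1, O:2.
In Hill order: C11H6BrFO2.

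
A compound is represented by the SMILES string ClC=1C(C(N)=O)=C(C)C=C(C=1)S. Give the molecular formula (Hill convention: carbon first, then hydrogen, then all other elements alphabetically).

Walk through each heavy atom and fill implicit hydrogens from standard valence (C 4, N 3, O 2, S 2, halogen 1):
  atom 1: Cl (halogen, monovalent) → 0 H
  atom 2: C, bond orders sum to 4 (valence 4) → 0 H
  atom 3: C, bond orders sum to 4 (valence 4) → 0 H
  atom 4: C, bond orders sum to 4 (valence 4) → 0 H
  atom 5: N, bond orders sum to 1 (valence 3) → 2 H
  atom 6: O, bond orders sum to 2 (valence 2) → 0 H
  atom 7: C, bond orders sum to 4 (valence 4) → 0 H
  atom 8: C, bond orders sum to 1 (valence 4) → 3 H
  atom 9: C, bond orders sum to 3 (valence 4) → 1 H
  atom 10: C, bond orders sum to 4 (valence 4) → 0 H
  atom 11: C, bond orders sum to 3 (valence 4) → 1 H
  atom 12: S, bond orders sum to 1 (valence 2) → 1 H
Totals → C:8, H:8, Cl:1, N:1, O:1, S:1.

C8H8ClNOS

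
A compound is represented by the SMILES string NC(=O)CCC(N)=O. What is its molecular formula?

C4H8N2O2

Walk through each heavy atom and fill implicit hydrogens from standard valence (C 4, N 3, O 2, S 2, halogen 1):
  atom 1: N, bond orders sum to 1 (valence 3) → 2 H
  atom 2: C, bond orders sum to 4 (valence 4) → 0 H
  atom 3: O, bond orders sum to 2 (valence 2) → 0 H
  atom 4: C, bond orders sum to 2 (valence 4) → 2 H
  atom 5: C, bond orders sum to 2 (valence 4) → 2 H
  atom 6: C, bond orders sum to 4 (valence 4) → 0 H
  atom 7: N, bond orders sum to 1 (valence 3) → 2 H
  atom 8: O, bond orders sum to 2 (valence 2) → 0 H
Totals → C:4, H:8, N:2, O:2.
In Hill order: C4H8N2O2.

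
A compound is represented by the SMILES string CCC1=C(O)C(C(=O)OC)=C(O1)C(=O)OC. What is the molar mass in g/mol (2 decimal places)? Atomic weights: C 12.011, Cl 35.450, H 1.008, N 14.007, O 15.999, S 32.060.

228.20 g/mol

First, the molecular formula is C10H12O6 (counting implicit H from valence).
  C: 10 × 12.011 = 120.110
  H: 12 × 1.008 = 12.096
  O: 6 × 15.999 = 95.994
Sum: 10×12.011 + 12×1.008 + 6×15.999 = 228.200 → 228.20 g/mol.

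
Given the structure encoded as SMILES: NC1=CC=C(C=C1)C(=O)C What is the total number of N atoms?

1

Scan the SMILES for N atoms (remember two-letter symbols like Cl and Br are single atoms).
Nitrogen count: 1.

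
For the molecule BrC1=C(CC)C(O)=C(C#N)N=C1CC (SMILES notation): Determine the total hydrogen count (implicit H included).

Walk through each heavy atom and fill implicit hydrogens from standard valence (C 4, N 3, O 2, S 2, halogen 1):
  atom 1: Br (halogen, monovalent) → 0 H
  atom 2: C, bond orders sum to 4 (valence 4) → 0 H
  atom 3: C, bond orders sum to 4 (valence 4) → 0 H
  atom 4: C, bond orders sum to 2 (valence 4) → 2 H
  atom 5: C, bond orders sum to 1 (valence 4) → 3 H
  atom 6: C, bond orders sum to 4 (valence 4) → 0 H
  atom 7: O, bond orders sum to 1 (valence 2) → 1 H
  atom 8: C, bond orders sum to 4 (valence 4) → 0 H
  atom 9: C, bond orders sum to 4 (valence 4) → 0 H
  atom 10: N, bond orders sum to 3 (valence 3) → 0 H
  atom 11: N, bond orders sum to 3 (valence 3) → 0 H
  atom 12: C, bond orders sum to 4 (valence 4) → 0 H
  atom 13: C, bond orders sum to 2 (valence 4) → 2 H
  atom 14: C, bond orders sum to 1 (valence 4) → 3 H
Total hydrogens: 11.

11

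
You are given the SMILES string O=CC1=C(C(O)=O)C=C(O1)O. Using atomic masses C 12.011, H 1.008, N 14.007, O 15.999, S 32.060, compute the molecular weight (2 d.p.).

First, the molecular formula is C6H4O5 (counting implicit H from valence).
  C: 6 × 12.011 = 72.066
  H: 4 × 1.008 = 4.032
  O: 5 × 15.999 = 79.995
Sum: 6×12.011 + 4×1.008 + 5×15.999 = 156.093 → 156.09 g/mol.

156.09 g/mol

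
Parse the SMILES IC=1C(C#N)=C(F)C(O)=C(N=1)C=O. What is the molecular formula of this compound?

C7H2FIN2O2

Walk through each heavy atom and fill implicit hydrogens from standard valence (C 4, N 3, O 2, S 2, halogen 1):
  atom 1: I (halogen, monovalent) → 0 H
  atom 2: C, bond orders sum to 4 (valence 4) → 0 H
  atom 3: C, bond orders sum to 4 (valence 4) → 0 H
  atom 4: C, bond orders sum to 4 (valence 4) → 0 H
  atom 5: N, bond orders sum to 3 (valence 3) → 0 H
  atom 6: C, bond orders sum to 4 (valence 4) → 0 H
  atom 7: F (halogen, monovalent) → 0 H
  atom 8: C, bond orders sum to 4 (valence 4) → 0 H
  atom 9: O, bond orders sum to 1 (valence 2) → 1 H
  atom 10: C, bond orders sum to 4 (valence 4) → 0 H
  atom 11: N, bond orders sum to 3 (valence 3) → 0 H
  atom 12: C, bond orders sum to 3 (valence 4) → 1 H
  atom 13: O, bond orders sum to 2 (valence 2) → 0 H
Totals → C:7, H:2, F:1, I:1, N:2, O:2.
In Hill order: C7H2FIN2O2.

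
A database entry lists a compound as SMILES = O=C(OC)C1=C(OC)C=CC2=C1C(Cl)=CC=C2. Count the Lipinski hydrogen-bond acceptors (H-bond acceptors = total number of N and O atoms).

3

N atoms: 0; O atoms: 3.
Lipinski HBA = 0 + 3 = 3.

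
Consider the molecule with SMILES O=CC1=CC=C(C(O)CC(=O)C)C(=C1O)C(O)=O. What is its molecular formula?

Walk through each heavy atom and fill implicit hydrogens from standard valence (C 4, N 3, O 2, S 2, halogen 1):
  atom 1: O, bond orders sum to 2 (valence 2) → 0 H
  atom 2: C, bond orders sum to 3 (valence 4) → 1 H
  atom 3: C, bond orders sum to 4 (valence 4) → 0 H
  atom 4: C, bond orders sum to 3 (valence 4) → 1 H
  atom 5: C, bond orders sum to 3 (valence 4) → 1 H
  atom 6: C, bond orders sum to 4 (valence 4) → 0 H
  atom 7: C, bond orders sum to 3 (valence 4) → 1 H
  atom 8: O, bond orders sum to 1 (valence 2) → 1 H
  atom 9: C, bond orders sum to 2 (valence 4) → 2 H
  atom 10: C, bond orders sum to 4 (valence 4) → 0 H
  atom 11: O, bond orders sum to 2 (valence 2) → 0 H
  atom 12: C, bond orders sum to 1 (valence 4) → 3 H
  atom 13: C, bond orders sum to 4 (valence 4) → 0 H
  atom 14: C, bond orders sum to 4 (valence 4) → 0 H
  atom 15: O, bond orders sum to 1 (valence 2) → 1 H
  atom 16: C, bond orders sum to 4 (valence 4) → 0 H
  atom 17: O, bond orders sum to 1 (valence 2) → 1 H
  atom 18: O, bond orders sum to 2 (valence 2) → 0 H
Totals → C:12, H:12, O:6.

C12H12O6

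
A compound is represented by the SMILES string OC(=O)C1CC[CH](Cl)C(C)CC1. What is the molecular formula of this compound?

Walk through each heavy atom and fill implicit hydrogens from standard valence (C 4, N 3, O 2, S 2, halogen 1):
  atom 1: O, bond orders sum to 1 (valence 2) → 1 H
  atom 2: C, bond orders sum to 4 (valence 4) → 0 H
  atom 3: O, bond orders sum to 2 (valence 2) → 0 H
  atom 4: C, bond orders sum to 3 (valence 4) → 1 H
  atom 5: C, bond orders sum to 2 (valence 4) → 2 H
  atom 6: C, bond orders sum to 2 (valence 4) → 2 H
  atom 7: C with explicit H count 1
  atom 8: Cl (halogen, monovalent) → 0 H
  atom 9: C, bond orders sum to 3 (valence 4) → 1 H
  atom 10: C, bond orders sum to 1 (valence 4) → 3 H
  atom 11: C, bond orders sum to 2 (valence 4) → 2 H
  atom 12: C, bond orders sum to 2 (valence 4) → 2 H
Totals → C:9, H:15, Cl:1, O:2.

C9H15ClO2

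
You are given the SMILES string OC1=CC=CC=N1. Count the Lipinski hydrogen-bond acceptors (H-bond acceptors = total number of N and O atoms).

N atoms: 1; O atoms: 1.
Lipinski HBA = 1 + 1 = 2.

2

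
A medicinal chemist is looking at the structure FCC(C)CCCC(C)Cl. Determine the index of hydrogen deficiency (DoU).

0

Degree of unsaturation = (number of rings) + (number of π bonds).
Ring closures in the SMILES: 0.
π bonds: none → 0 DoU from unsaturation.
Total DoU = 0 + 0 = 0.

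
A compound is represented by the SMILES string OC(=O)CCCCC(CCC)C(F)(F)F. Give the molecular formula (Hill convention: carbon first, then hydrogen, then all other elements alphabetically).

Walk through each heavy atom and fill implicit hydrogens from standard valence (C 4, N 3, O 2, S 2, halogen 1):
  atom 1: O, bond orders sum to 1 (valence 2) → 1 H
  atom 2: C, bond orders sum to 4 (valence 4) → 0 H
  atom 3: O, bond orders sum to 2 (valence 2) → 0 H
  atom 4: C, bond orders sum to 2 (valence 4) → 2 H
  atom 5: C, bond orders sum to 2 (valence 4) → 2 H
  atom 6: C, bond orders sum to 2 (valence 4) → 2 H
  atom 7: C, bond orders sum to 2 (valence 4) → 2 H
  atom 8: C, bond orders sum to 3 (valence 4) → 1 H
  atom 9: C, bond orders sum to 2 (valence 4) → 2 H
  atom 10: C, bond orders sum to 2 (valence 4) → 2 H
  atom 11: C, bond orders sum to 1 (valence 4) → 3 H
  atom 12: C, bond orders sum to 4 (valence 4) → 0 H
  atom 13: F (halogen, monovalent) → 0 H
  atom 14: F (halogen, monovalent) → 0 H
  atom 15: F (halogen, monovalent) → 0 H
Totals → C:10, H:17, F:3, O:2.
In Hill order: C10H17F3O2.

C10H17F3O2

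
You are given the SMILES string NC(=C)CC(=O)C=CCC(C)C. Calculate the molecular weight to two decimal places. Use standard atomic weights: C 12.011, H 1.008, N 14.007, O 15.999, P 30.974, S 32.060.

167.25 g/mol

First, the molecular formula is C10H17NO (counting implicit H from valence).
  C: 10 × 12.011 = 120.110
  H: 17 × 1.008 = 17.136
  N: 1 × 14.007 = 14.007
  O: 1 × 15.999 = 15.999
Sum: 10×12.011 + 17×1.008 + 1×14.007 + 1×15.999 = 167.252 → 167.25 g/mol.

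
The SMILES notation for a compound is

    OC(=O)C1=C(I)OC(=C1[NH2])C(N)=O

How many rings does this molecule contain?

In SMILES, each pair of matching ring-closure digits denotes one ring-closing bond; the number of such bonds equals the number of independent rings.
Ring-closure bonds here: 1.

1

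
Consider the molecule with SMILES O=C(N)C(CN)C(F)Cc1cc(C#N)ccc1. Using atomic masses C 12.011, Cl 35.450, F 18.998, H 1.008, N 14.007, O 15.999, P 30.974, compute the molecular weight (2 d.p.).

First, the molecular formula is C12H14FN3O (counting implicit H from valence).
  C: 12 × 12.011 = 144.132
  F: 1 × 18.998 = 18.998
  H: 14 × 1.008 = 14.112
  N: 3 × 14.007 = 42.021
  O: 1 × 15.999 = 15.999
Sum: 12×12.011 + 1×18.998 + 14×1.008 + 3×14.007 + 1×15.999 = 235.262 → 235.26 g/mol.

235.26 g/mol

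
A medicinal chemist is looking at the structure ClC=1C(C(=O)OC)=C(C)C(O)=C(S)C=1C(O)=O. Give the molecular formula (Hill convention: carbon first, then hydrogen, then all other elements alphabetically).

Walk through each heavy atom and fill implicit hydrogens from standard valence (C 4, N 3, O 2, S 2, halogen 1):
  atom 1: Cl (halogen, monovalent) → 0 H
  atom 2: C, bond orders sum to 4 (valence 4) → 0 H
  atom 3: C, bond orders sum to 4 (valence 4) → 0 H
  atom 4: C, bond orders sum to 4 (valence 4) → 0 H
  atom 5: O, bond orders sum to 2 (valence 2) → 0 H
  atom 6: O, bond orders sum to 2 (valence 2) → 0 H
  atom 7: C, bond orders sum to 1 (valence 4) → 3 H
  atom 8: C, bond orders sum to 4 (valence 4) → 0 H
  atom 9: C, bond orders sum to 1 (valence 4) → 3 H
  atom 10: C, bond orders sum to 4 (valence 4) → 0 H
  atom 11: O, bond orders sum to 1 (valence 2) → 1 H
  atom 12: C, bond orders sum to 4 (valence 4) → 0 H
  atom 13: S, bond orders sum to 1 (valence 2) → 1 H
  atom 14: C, bond orders sum to 4 (valence 4) → 0 H
  atom 15: C, bond orders sum to 4 (valence 4) → 0 H
  atom 16: O, bond orders sum to 1 (valence 2) → 1 H
  atom 17: O, bond orders sum to 2 (valence 2) → 0 H
Totals → C:10, H:9, Cl:1, O:5, S:1.
In Hill order: C10H9ClO5S.

C10H9ClO5S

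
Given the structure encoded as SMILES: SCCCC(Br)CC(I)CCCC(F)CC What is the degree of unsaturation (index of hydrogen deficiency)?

0

Molecular formula: C12H23BrFIS.
DoU = (2C + 2 + N − H − X) / 2, where X is the halogen count and O/S are ignored.
    = (2·12 + 2 + 0 − 23 − 3) / 2 = 0 / 2 = 0.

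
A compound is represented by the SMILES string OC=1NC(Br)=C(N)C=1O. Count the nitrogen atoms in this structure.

Scan the SMILES for N atoms (remember two-letter symbols like Cl and Br are single atoms).
Nitrogen count: 2.

2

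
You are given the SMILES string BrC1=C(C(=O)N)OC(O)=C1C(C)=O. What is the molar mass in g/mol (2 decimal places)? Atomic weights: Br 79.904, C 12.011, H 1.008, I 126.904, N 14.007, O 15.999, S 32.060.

First, the molecular formula is C7H6BrNO4 (counting implicit H from valence).
  Br: 1 × 79.904 = 79.904
  C: 7 × 12.011 = 84.077
  H: 6 × 1.008 = 6.048
  N: 1 × 14.007 = 14.007
  O: 4 × 15.999 = 63.996
Sum: 1×79.904 + 7×12.011 + 6×1.008 + 1×14.007 + 4×15.999 = 248.032 → 248.03 g/mol.

248.03 g/mol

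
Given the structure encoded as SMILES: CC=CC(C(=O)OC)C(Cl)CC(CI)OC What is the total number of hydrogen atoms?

Walk through each heavy atom and fill implicit hydrogens from standard valence (C 4, N 3, O 2, S 2, halogen 1):
  atom 1: C, bond orders sum to 1 (valence 4) → 3 H
  atom 2: C, bond orders sum to 3 (valence 4) → 1 H
  atom 3: C, bond orders sum to 3 (valence 4) → 1 H
  atom 4: C, bond orders sum to 3 (valence 4) → 1 H
  atom 5: C, bond orders sum to 4 (valence 4) → 0 H
  atom 6: O, bond orders sum to 2 (valence 2) → 0 H
  atom 7: O, bond orders sum to 2 (valence 2) → 0 H
  atom 8: C, bond orders sum to 1 (valence 4) → 3 H
  atom 9: C, bond orders sum to 3 (valence 4) → 1 H
  atom 10: Cl (halogen, monovalent) → 0 H
  atom 11: C, bond orders sum to 2 (valence 4) → 2 H
  atom 12: C, bond orders sum to 3 (valence 4) → 1 H
  atom 13: C, bond orders sum to 2 (valence 4) → 2 H
  atom 14: I (halogen, monovalent) → 0 H
  atom 15: O, bond orders sum to 2 (valence 2) → 0 H
  atom 16: C, bond orders sum to 1 (valence 4) → 3 H
Total hydrogens: 18.

18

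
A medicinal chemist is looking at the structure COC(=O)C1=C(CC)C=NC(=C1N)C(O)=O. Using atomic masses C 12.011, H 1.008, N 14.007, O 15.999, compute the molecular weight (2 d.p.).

First, the molecular formula is C10H12N2O4 (counting implicit H from valence).
  C: 10 × 12.011 = 120.110
  H: 12 × 1.008 = 12.096
  N: 2 × 14.007 = 28.014
  O: 4 × 15.999 = 63.996
Sum: 10×12.011 + 12×1.008 + 2×14.007 + 4×15.999 = 224.216 → 224.22 g/mol.

224.22 g/mol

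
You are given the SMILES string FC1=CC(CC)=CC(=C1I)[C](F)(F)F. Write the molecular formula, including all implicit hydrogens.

C9H7F4I

Walk through each heavy atom and fill implicit hydrogens from standard valence (C 4, N 3, O 2, S 2, halogen 1):
  atom 1: F (halogen, monovalent) → 0 H
  atom 2: C, bond orders sum to 4 (valence 4) → 0 H
  atom 3: C, bond orders sum to 3 (valence 4) → 1 H
  atom 4: C, bond orders sum to 4 (valence 4) → 0 H
  atom 5: C, bond orders sum to 2 (valence 4) → 2 H
  atom 6: C, bond orders sum to 1 (valence 4) → 3 H
  atom 7: C, bond orders sum to 3 (valence 4) → 1 H
  atom 8: C, bond orders sum to 4 (valence 4) → 0 H
  atom 9: C, bond orders sum to 4 (valence 4) → 0 H
  atom 10: I (halogen, monovalent) → 0 H
  atom 11: C with explicit H count 0
  atom 12: F (halogen, monovalent) → 0 H
  atom 13: F (halogen, monovalent) → 0 H
  atom 14: F (halogen, monovalent) → 0 H
Totals → C:9, H:7, F:4, I:1.
In Hill order: C9H7F4I.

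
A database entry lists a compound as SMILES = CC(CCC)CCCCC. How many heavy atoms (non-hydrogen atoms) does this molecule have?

Every atom symbol written in the SMILES (organic subset) is one heavy atom; implicit H are not written.
Heavy atoms by element → C:10.
Total: 10.

10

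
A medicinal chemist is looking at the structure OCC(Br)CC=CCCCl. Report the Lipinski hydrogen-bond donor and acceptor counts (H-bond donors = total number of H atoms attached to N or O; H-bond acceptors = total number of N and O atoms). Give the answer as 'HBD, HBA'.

1, 1

Donors: find every N or O and count the H atoms it carries.
  atom 1 (O): bond orders sum to 1 → 1 H
Lipinski HBD = 1.
Acceptors: N atoms = 0, O atoms = 1 → HBA = 1.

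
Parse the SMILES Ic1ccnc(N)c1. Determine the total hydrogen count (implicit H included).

5

Walk through each heavy atom and fill implicit hydrogens from standard valence (C 4, N 3, O 2, S 2, halogen 1); for lowercase aromatic atoms, an aromatic c carries 1 H when it has two neighbours and 0 H with three, and aromatic n carries 0 H:
  atom 1: I (halogen, monovalent) → 0 H
  atom 2: aromatic c, 3 neighbours → 0 H
  atom 3: aromatic c, 2 neighbours → 1 H
  atom 4: aromatic c, 2 neighbours → 1 H
  atom 5: aromatic n, 2 neighbours → 0 H
  atom 6: aromatic c, 3 neighbours → 0 H
  atom 7: N, bond orders sum to 1 (valence 3) → 2 H
  atom 8: aromatic c, 2 neighbours → 1 H
Total hydrogens: 5.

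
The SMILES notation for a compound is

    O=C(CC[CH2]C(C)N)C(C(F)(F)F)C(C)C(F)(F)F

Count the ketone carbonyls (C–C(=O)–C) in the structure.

The ketone motif appears at heavy-atom position 2 in the SMILES.
Other groups present: 1 primary amine.
Ketone count: 1.

1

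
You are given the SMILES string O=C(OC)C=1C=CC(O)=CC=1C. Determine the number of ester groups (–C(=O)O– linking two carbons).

1

The ester motif appears at heavy-atom position 2 in the SMILES.
Other groups present: 1 hydroxyl.
Ester count: 1.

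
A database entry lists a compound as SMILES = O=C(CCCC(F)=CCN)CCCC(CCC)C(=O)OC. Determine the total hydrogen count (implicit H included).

Walk through each heavy atom and fill implicit hydrogens from standard valence (C 4, N 3, O 2, S 2, halogen 1):
  atom 1: O, bond orders sum to 2 (valence 2) → 0 H
  atom 2: C, bond orders sum to 4 (valence 4) → 0 H
  atom 3: C, bond orders sum to 2 (valence 4) → 2 H
  atom 4: C, bond orders sum to 2 (valence 4) → 2 H
  atom 5: C, bond orders sum to 2 (valence 4) → 2 H
  atom 6: C, bond orders sum to 4 (valence 4) → 0 H
  atom 7: F (halogen, monovalent) → 0 H
  atom 8: C, bond orders sum to 3 (valence 4) → 1 H
  atom 9: C, bond orders sum to 2 (valence 4) → 2 H
  atom 10: N, bond orders sum to 1 (valence 3) → 2 H
  atom 11: C, bond orders sum to 2 (valence 4) → 2 H
  atom 12: C, bond orders sum to 2 (valence 4) → 2 H
  atom 13: C, bond orders sum to 2 (valence 4) → 2 H
  atom 14: C, bond orders sum to 3 (valence 4) → 1 H
  atom 15: C, bond orders sum to 2 (valence 4) → 2 H
  atom 16: C, bond orders sum to 2 (valence 4) → 2 H
  atom 17: C, bond orders sum to 1 (valence 4) → 3 H
  atom 18: C, bond orders sum to 4 (valence 4) → 0 H
  atom 19: O, bond orders sum to 2 (valence 2) → 0 H
  atom 20: O, bond orders sum to 2 (valence 2) → 0 H
  atom 21: C, bond orders sum to 1 (valence 4) → 3 H
Total hydrogens: 28.

28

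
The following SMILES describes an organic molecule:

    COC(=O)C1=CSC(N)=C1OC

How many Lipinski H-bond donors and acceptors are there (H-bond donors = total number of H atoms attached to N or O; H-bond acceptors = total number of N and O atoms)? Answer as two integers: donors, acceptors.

2, 4

Donors: find every N or O and count the H atoms it carries.
  atom 2 (O): bond orders sum to 2 → 0 H
  atom 4 (O): bond orders sum to 2 → 0 H
  atom 9 (N): bond orders sum to 1 → 2 H
  atom 11 (O): bond orders sum to 2 → 0 H
Lipinski HBD = 2.
Acceptors: N atoms = 1, O atoms = 3 → HBA = 4.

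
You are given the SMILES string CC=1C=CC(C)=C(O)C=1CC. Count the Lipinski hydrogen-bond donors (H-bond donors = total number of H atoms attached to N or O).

Donors: find every N or O and count the H atoms it carries.
  atom 8 (O): bond orders sum to 1 → 1 H
Lipinski HBD = 1.

1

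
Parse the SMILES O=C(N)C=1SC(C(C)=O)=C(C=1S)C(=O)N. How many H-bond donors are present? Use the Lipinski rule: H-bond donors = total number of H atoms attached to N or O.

4

Donors: find every N or O and count the H atoms it carries.
  atom 1 (O): bond orders sum to 2 → 0 H
  atom 3 (N): bond orders sum to 1 → 2 H
  atom 9 (O): bond orders sum to 2 → 0 H
  atom 14 (O): bond orders sum to 2 → 0 H
  atom 15 (N): bond orders sum to 1 → 2 H
Lipinski HBD = 4.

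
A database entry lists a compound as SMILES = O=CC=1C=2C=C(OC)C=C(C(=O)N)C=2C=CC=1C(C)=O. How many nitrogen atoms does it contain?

Scan the SMILES for N atoms (remember two-letter symbols like Cl and Br are single atoms).
Nitrogen count: 1.

1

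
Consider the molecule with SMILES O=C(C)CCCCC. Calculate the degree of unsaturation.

1

Degree of unsaturation = (number of rings) + (number of π bonds).
Ring closures in the SMILES: 0.
π bonds: 1 double bond (each 1 DoU) → 1 DoU from unsaturation.
Total DoU = 0 + 1 = 1.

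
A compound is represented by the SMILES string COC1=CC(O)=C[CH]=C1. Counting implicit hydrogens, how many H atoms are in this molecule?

8

Walk through each heavy atom and fill implicit hydrogens from standard valence (C 4, N 3, O 2, S 2, halogen 1):
  atom 1: C, bond orders sum to 1 (valence 4) → 3 H
  atom 2: O, bond orders sum to 2 (valence 2) → 0 H
  atom 3: C, bond orders sum to 4 (valence 4) → 0 H
  atom 4: C, bond orders sum to 3 (valence 4) → 1 H
  atom 5: C, bond orders sum to 4 (valence 4) → 0 H
  atom 6: O, bond orders sum to 1 (valence 2) → 1 H
  atom 7: C, bond orders sum to 3 (valence 4) → 1 H
  atom 8: C with explicit H count 1
  atom 9: C, bond orders sum to 3 (valence 4) → 1 H
Total hydrogens: 8.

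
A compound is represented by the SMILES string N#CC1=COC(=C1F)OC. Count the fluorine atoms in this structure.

Scan the SMILES for F atoms (remember two-letter symbols like Cl and Br are single atoms).
Fluorine count: 1.

1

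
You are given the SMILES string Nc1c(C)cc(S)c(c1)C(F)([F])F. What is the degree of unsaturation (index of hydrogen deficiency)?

Molecular formula: C8H8F3NS.
DoU = (2C + 2 + N − H − X) / 2, where X is the halogen count and O/S are ignored.
    = (2·8 + 2 + 1 − 8 − 3) / 2 = 8 / 2 = 4.

4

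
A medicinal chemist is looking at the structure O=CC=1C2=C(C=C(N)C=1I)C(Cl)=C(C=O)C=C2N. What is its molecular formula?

Walk through each heavy atom and fill implicit hydrogens from standard valence (C 4, N 3, O 2, S 2, halogen 1):
  atom 1: O, bond orders sum to 2 (valence 2) → 0 H
  atom 2: C, bond orders sum to 3 (valence 4) → 1 H
  atom 3: C, bond orders sum to 4 (valence 4) → 0 H
  atom 4: C, bond orders sum to 4 (valence 4) → 0 H
  atom 5: C, bond orders sum to 4 (valence 4) → 0 H
  atom 6: C, bond orders sum to 3 (valence 4) → 1 H
  atom 7: C, bond orders sum to 4 (valence 4) → 0 H
  atom 8: N, bond orders sum to 1 (valence 3) → 2 H
  atom 9: C, bond orders sum to 4 (valence 4) → 0 H
  atom 10: I (halogen, monovalent) → 0 H
  atom 11: C, bond orders sum to 4 (valence 4) → 0 H
  atom 12: Cl (halogen, monovalent) → 0 H
  atom 13: C, bond orders sum to 4 (valence 4) → 0 H
  atom 14: C, bond orders sum to 3 (valence 4) → 1 H
  atom 15: O, bond orders sum to 2 (valence 2) → 0 H
  atom 16: C, bond orders sum to 3 (valence 4) → 1 H
  atom 17: C, bond orders sum to 4 (valence 4) → 0 H
  atom 18: N, bond orders sum to 1 (valence 3) → 2 H
Totals → C:12, H:8, Cl:1, I:1, N:2, O:2.

C12H8ClIN2O2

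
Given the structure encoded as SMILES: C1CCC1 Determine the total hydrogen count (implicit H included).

8

Walk through each heavy atom and fill implicit hydrogens from standard valence (C 4, N 3, O 2, S 2, halogen 1):
  atom 1: C, bond orders sum to 2 (valence 4) → 2 H
  atom 2: C, bond orders sum to 2 (valence 4) → 2 H
  atom 3: C, bond orders sum to 2 (valence 4) → 2 H
  atom 4: C, bond orders sum to 2 (valence 4) → 2 H
Total hydrogens: 8.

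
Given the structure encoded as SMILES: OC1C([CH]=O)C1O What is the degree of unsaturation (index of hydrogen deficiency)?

Degree of unsaturation = (number of rings) + (number of π bonds).
Ring closures in the SMILES: 1.
π bonds: 1 double bond (each 1 DoU) → 1 DoU from unsaturation.
Total DoU = 1 + 1 = 2.

2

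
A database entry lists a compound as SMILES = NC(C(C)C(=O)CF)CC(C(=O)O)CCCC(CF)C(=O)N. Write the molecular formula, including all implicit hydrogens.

Walk through each heavy atom and fill implicit hydrogens from standard valence (C 4, N 3, O 2, S 2, halogen 1):
  atom 1: N, bond orders sum to 1 (valence 3) → 2 H
  atom 2: C, bond orders sum to 3 (valence 4) → 1 H
  atom 3: C, bond orders sum to 3 (valence 4) → 1 H
  atom 4: C, bond orders sum to 1 (valence 4) → 3 H
  atom 5: C, bond orders sum to 4 (valence 4) → 0 H
  atom 6: O, bond orders sum to 2 (valence 2) → 0 H
  atom 7: C, bond orders sum to 2 (valence 4) → 2 H
  atom 8: F (halogen, monovalent) → 0 H
  atom 9: C, bond orders sum to 2 (valence 4) → 2 H
  atom 10: C, bond orders sum to 3 (valence 4) → 1 H
  atom 11: C, bond orders sum to 4 (valence 4) → 0 H
  atom 12: O, bond orders sum to 2 (valence 2) → 0 H
  atom 13: O, bond orders sum to 1 (valence 2) → 1 H
  atom 14: C, bond orders sum to 2 (valence 4) → 2 H
  atom 15: C, bond orders sum to 2 (valence 4) → 2 H
  atom 16: C, bond orders sum to 2 (valence 4) → 2 H
  atom 17: C, bond orders sum to 3 (valence 4) → 1 H
  atom 18: C, bond orders sum to 2 (valence 4) → 2 H
  atom 19: F (halogen, monovalent) → 0 H
  atom 20: C, bond orders sum to 4 (valence 4) → 0 H
  atom 21: O, bond orders sum to 2 (valence 2) → 0 H
  atom 22: N, bond orders sum to 1 (valence 3) → 2 H
Totals → C:14, H:24, F:2, N:2, O:4.
In Hill order: C14H24F2N2O4.

C14H24F2N2O4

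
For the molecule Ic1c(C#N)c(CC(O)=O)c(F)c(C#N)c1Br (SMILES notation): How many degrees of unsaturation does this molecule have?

Molecular formula: C10H3BrFIN2O2.
DoU = (2C + 2 + N − H − X) / 2, where X is the halogen count and O/S are ignored.
    = (2·10 + 2 + 2 − 3 − 3) / 2 = 18 / 2 = 9.

9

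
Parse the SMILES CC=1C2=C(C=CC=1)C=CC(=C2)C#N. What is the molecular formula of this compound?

C12H9N

Walk through each heavy atom and fill implicit hydrogens from standard valence (C 4, N 3, O 2, S 2, halogen 1):
  atom 1: C, bond orders sum to 1 (valence 4) → 3 H
  atom 2: C, bond orders sum to 4 (valence 4) → 0 H
  atom 3: C, bond orders sum to 4 (valence 4) → 0 H
  atom 4: C, bond orders sum to 4 (valence 4) → 0 H
  atom 5: C, bond orders sum to 3 (valence 4) → 1 H
  atom 6: C, bond orders sum to 3 (valence 4) → 1 H
  atom 7: C, bond orders sum to 3 (valence 4) → 1 H
  atom 8: C, bond orders sum to 3 (valence 4) → 1 H
  atom 9: C, bond orders sum to 3 (valence 4) → 1 H
  atom 10: C, bond orders sum to 4 (valence 4) → 0 H
  atom 11: C, bond orders sum to 3 (valence 4) → 1 H
  atom 12: C, bond orders sum to 4 (valence 4) → 0 H
  atom 13: N, bond orders sum to 3 (valence 3) → 0 H
Totals → C:12, H:9, N:1.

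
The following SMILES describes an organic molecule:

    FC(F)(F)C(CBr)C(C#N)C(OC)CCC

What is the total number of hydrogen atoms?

Walk through each heavy atom and fill implicit hydrogens from standard valence (C 4, N 3, O 2, S 2, halogen 1):
  atom 1: F (halogen, monovalent) → 0 H
  atom 2: C, bond orders sum to 4 (valence 4) → 0 H
  atom 3: F (halogen, monovalent) → 0 H
  atom 4: F (halogen, monovalent) → 0 H
  atom 5: C, bond orders sum to 3 (valence 4) → 1 H
  atom 6: C, bond orders sum to 2 (valence 4) → 2 H
  atom 7: Br (halogen, monovalent) → 0 H
  atom 8: C, bond orders sum to 3 (valence 4) → 1 H
  atom 9: C, bond orders sum to 4 (valence 4) → 0 H
  atom 10: N, bond orders sum to 3 (valence 3) → 0 H
  atom 11: C, bond orders sum to 3 (valence 4) → 1 H
  atom 12: O, bond orders sum to 2 (valence 2) → 0 H
  atom 13: C, bond orders sum to 1 (valence 4) → 3 H
  atom 14: C, bond orders sum to 2 (valence 4) → 2 H
  atom 15: C, bond orders sum to 2 (valence 4) → 2 H
  atom 16: C, bond orders sum to 1 (valence 4) → 3 H
Total hydrogens: 15.

15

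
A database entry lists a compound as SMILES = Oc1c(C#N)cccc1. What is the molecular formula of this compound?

Walk through each heavy atom and fill implicit hydrogens from standard valence (C 4, N 3, O 2, S 2, halogen 1); for lowercase aromatic atoms, an aromatic c carries 1 H when it has two neighbours and 0 H with three, and aromatic n carries 0 H:
  atom 1: O, bond orders sum to 1 (valence 2) → 1 H
  atom 2: aromatic c, 3 neighbours → 0 H
  atom 3: aromatic c, 3 neighbours → 0 H
  atom 4: C, bond orders sum to 4 (valence 4) → 0 H
  atom 5: N, bond orders sum to 3 (valence 3) → 0 H
  atom 6: aromatic c, 2 neighbours → 1 H
  atom 7: aromatic c, 2 neighbours → 1 H
  atom 8: aromatic c, 2 neighbours → 1 H
  atom 9: aromatic c, 2 neighbours → 1 H
Totals → C:7, H:5, N:1, O:1.

C7H5NO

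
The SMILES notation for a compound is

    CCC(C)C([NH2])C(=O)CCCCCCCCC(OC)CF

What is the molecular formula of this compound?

C17H34FNO2

Walk through each heavy atom and fill implicit hydrogens from standard valence (C 4, N 3, O 2, S 2, halogen 1):
  atom 1: C, bond orders sum to 1 (valence 4) → 3 H
  atom 2: C, bond orders sum to 2 (valence 4) → 2 H
  atom 3: C, bond orders sum to 3 (valence 4) → 1 H
  atom 4: C, bond orders sum to 1 (valence 4) → 3 H
  atom 5: C, bond orders sum to 3 (valence 4) → 1 H
  atom 6: N with explicit H count 2
  atom 7: C, bond orders sum to 4 (valence 4) → 0 H
  atom 8: O, bond orders sum to 2 (valence 2) → 0 H
  atom 9: C, bond orders sum to 2 (valence 4) → 2 H
  atom 10: C, bond orders sum to 2 (valence 4) → 2 H
  atom 11: C, bond orders sum to 2 (valence 4) → 2 H
  atom 12: C, bond orders sum to 2 (valence 4) → 2 H
  atom 13: C, bond orders sum to 2 (valence 4) → 2 H
  atom 14: C, bond orders sum to 2 (valence 4) → 2 H
  atom 15: C, bond orders sum to 2 (valence 4) → 2 H
  atom 16: C, bond orders sum to 2 (valence 4) → 2 H
  atom 17: C, bond orders sum to 3 (valence 4) → 1 H
  atom 18: O, bond orders sum to 2 (valence 2) → 0 H
  atom 19: C, bond orders sum to 1 (valence 4) → 3 H
  atom 20: C, bond orders sum to 2 (valence 4) → 2 H
  atom 21: F (halogen, monovalent) → 0 H
Totals → C:17, H:34, F:1, N:1, O:2.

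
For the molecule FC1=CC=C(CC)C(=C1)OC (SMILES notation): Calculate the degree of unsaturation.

Degree of unsaturation = (number of rings) + (number of π bonds).
Ring closures in the SMILES: 1.
π bonds: 3 double bonds (each 1 DoU) → 3 DoU from unsaturation.
Total DoU = 1 + 3 = 4.

4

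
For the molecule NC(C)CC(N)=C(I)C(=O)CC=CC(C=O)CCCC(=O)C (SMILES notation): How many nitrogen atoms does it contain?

Scan the SMILES for N atoms (remember two-letter symbols like Cl and Br are single atoms).
Nitrogen count: 2.

2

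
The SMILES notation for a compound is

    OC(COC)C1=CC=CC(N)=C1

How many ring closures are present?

1

In SMILES, each pair of matching ring-closure digits denotes one ring-closing bond; the number of such bonds equals the number of independent rings.
Ring-closure bonds here: 1.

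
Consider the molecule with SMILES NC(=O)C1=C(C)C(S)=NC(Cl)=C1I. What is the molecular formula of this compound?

C7H6ClIN2OS

Walk through each heavy atom and fill implicit hydrogens from standard valence (C 4, N 3, O 2, S 2, halogen 1):
  atom 1: N, bond orders sum to 1 (valence 3) → 2 H
  atom 2: C, bond orders sum to 4 (valence 4) → 0 H
  atom 3: O, bond orders sum to 2 (valence 2) → 0 H
  atom 4: C, bond orders sum to 4 (valence 4) → 0 H
  atom 5: C, bond orders sum to 4 (valence 4) → 0 H
  atom 6: C, bond orders sum to 1 (valence 4) → 3 H
  atom 7: C, bond orders sum to 4 (valence 4) → 0 H
  atom 8: S, bond orders sum to 1 (valence 2) → 1 H
  atom 9: N, bond orders sum to 3 (valence 3) → 0 H
  atom 10: C, bond orders sum to 4 (valence 4) → 0 H
  atom 11: Cl (halogen, monovalent) → 0 H
  atom 12: C, bond orders sum to 4 (valence 4) → 0 H
  atom 13: I (halogen, monovalent) → 0 H
Totals → C:7, H:6, Cl:1, I:1, N:2, O:1, S:1.
In Hill order: C7H6ClIN2OS.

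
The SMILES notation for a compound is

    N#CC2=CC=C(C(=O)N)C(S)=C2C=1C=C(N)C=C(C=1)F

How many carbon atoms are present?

Count every carbon token in the SMILES (each C, including those in ring-closure positions and inside branches).
Carbon count: 14.

14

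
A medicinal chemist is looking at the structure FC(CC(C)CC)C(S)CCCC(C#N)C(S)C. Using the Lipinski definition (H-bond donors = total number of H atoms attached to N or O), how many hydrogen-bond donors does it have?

Donors: find every N or O and count the H atoms it carries.
  atom 15 (N): bond orders sum to 3 → 0 H
Lipinski HBD = 0.

0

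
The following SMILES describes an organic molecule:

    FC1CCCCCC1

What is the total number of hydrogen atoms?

13

Walk through each heavy atom and fill implicit hydrogens from standard valence (C 4, N 3, O 2, S 2, halogen 1):
  atom 1: F (halogen, monovalent) → 0 H
  atom 2: C, bond orders sum to 3 (valence 4) → 1 H
  atom 3: C, bond orders sum to 2 (valence 4) → 2 H
  atom 4: C, bond orders sum to 2 (valence 4) → 2 H
  atom 5: C, bond orders sum to 2 (valence 4) → 2 H
  atom 6: C, bond orders sum to 2 (valence 4) → 2 H
  atom 7: C, bond orders sum to 2 (valence 4) → 2 H
  atom 8: C, bond orders sum to 2 (valence 4) → 2 H
Total hydrogens: 13.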